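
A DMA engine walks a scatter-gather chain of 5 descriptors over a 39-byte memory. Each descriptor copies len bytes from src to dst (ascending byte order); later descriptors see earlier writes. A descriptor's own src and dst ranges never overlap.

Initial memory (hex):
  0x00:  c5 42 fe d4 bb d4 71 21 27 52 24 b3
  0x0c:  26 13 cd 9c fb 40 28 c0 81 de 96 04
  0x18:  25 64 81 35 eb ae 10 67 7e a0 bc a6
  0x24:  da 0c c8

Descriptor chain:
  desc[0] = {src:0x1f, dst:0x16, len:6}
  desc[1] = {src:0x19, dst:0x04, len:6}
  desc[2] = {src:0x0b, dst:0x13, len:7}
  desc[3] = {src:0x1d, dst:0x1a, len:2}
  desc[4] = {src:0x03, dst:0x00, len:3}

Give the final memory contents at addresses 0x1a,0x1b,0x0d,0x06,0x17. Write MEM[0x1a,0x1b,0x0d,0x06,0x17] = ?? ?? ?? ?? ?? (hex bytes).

  after D0: wrote 6B at 0x16 = 677ea0bca6da
  after D1: wrote 6B at 0x04 = bca6daebae10
  after D2: wrote 7B at 0x13 = b32613cd9cfb40
  after D3: wrote 2B at 0x1a = ae10
  after D4: wrote 3B at 0x00 = d4bca6
query mem[0x1a]=0xae, mem[0x1b]=0x10, mem[0x0d]=0x13, mem[0x06]=0xda, mem[0x17]=0x9c

MEM[0x1a,0x1b,0x0d,0x06,0x17] = ae 10 13 da 9c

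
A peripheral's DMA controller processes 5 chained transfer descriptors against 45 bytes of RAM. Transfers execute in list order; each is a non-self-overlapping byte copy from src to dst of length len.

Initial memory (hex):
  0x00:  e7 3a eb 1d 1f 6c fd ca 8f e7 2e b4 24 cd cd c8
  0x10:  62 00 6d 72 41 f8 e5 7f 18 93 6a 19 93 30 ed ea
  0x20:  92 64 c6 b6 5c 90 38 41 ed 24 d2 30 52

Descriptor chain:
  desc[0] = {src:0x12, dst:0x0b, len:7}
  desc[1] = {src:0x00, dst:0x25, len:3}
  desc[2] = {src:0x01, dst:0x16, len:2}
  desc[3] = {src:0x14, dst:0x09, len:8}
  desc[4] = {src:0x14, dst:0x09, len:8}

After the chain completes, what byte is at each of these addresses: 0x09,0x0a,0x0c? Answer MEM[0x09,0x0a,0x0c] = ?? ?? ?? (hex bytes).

MEM[0x09,0x0a,0x0c] = 41 f8 eb

  after D0: wrote 7B at 0x0b = 6d7241f8e57f18
  after D1: wrote 3B at 0x25 = e73aeb
  after D2: wrote 2B at 0x16 = 3aeb
  after D3: wrote 8B at 0x09 = 41f83aeb18936a19
  after D4: wrote 8B at 0x09 = 41f83aeb18936a19
query mem[0x09]=0x41, mem[0x0a]=0xf8, mem[0x0c]=0xeb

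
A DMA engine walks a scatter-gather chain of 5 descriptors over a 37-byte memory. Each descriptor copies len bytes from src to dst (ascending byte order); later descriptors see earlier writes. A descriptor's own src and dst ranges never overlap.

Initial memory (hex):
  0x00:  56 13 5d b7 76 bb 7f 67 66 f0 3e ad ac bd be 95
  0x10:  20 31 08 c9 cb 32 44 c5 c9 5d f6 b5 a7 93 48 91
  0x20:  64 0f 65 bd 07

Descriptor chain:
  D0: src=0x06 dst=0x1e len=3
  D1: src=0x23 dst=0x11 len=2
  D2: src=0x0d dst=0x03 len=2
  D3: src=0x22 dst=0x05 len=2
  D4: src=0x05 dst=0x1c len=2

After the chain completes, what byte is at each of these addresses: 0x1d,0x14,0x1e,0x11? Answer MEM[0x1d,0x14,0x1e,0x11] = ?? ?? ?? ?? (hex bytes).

MEM[0x1d,0x14,0x1e,0x11] = bd cb 7f bd

#0 dst[0x1e+3] := {0x7f,0x67,0x66}
#1 dst[0x11+2] := {0xbd,0x07}
#2 dst[0x03+2] := {0xbd,0xbe}
#3 dst[0x05+2] := {0x65,0xbd}
#4 dst[0x1c+2] := {0x65,0xbd}
query mem[0x1d]=0xbd, mem[0x14]=0xcb, mem[0x1e]=0x7f, mem[0x11]=0xbd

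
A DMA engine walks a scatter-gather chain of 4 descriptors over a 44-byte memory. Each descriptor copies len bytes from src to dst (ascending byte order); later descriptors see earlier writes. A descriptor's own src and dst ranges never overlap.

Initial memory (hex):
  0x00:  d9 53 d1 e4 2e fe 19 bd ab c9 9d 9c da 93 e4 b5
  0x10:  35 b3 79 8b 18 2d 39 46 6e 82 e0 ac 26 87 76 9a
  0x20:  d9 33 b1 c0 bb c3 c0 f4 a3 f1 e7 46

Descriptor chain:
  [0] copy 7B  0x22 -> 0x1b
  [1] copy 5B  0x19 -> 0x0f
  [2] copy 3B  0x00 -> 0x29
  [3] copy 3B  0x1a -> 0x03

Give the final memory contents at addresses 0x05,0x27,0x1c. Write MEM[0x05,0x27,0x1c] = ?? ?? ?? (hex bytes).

[0] 0x22->0x1b len=7 : b1 c0 bb c3 c0 f4 a3
[1] 0x19->0x0f len=5 : 82 e0 b1 c0 bb
[2] 0x00->0x29 len=3 : d9 53 d1
[3] 0x1a->0x03 len=3 : e0 b1 c0
query mem[0x05]=0xc0, mem[0x27]=0xf4, mem[0x1c]=0xc0

MEM[0x05,0x27,0x1c] = c0 f4 c0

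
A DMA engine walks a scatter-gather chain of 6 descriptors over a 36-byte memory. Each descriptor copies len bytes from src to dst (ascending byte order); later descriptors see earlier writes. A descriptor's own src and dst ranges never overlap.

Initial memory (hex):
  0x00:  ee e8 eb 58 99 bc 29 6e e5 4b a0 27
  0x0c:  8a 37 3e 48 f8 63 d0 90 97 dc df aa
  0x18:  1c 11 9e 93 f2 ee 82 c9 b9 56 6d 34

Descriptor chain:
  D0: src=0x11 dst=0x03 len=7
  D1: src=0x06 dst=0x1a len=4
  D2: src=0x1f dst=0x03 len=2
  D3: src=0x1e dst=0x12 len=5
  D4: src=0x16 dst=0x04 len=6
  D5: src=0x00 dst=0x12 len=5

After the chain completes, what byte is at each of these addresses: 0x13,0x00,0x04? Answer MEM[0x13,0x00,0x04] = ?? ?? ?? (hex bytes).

  after D0: wrote 7B at 0x03 = 63d09097dcdfaa
  after D1: wrote 4B at 0x1a = 97dcdfaa
  after D2: wrote 2B at 0x03 = c9b9
  after D3: wrote 5B at 0x12 = 82c9b9566d
  after D4: wrote 6B at 0x04 = 6daa1c1197dc
  after D5: wrote 5B at 0x12 = eee8ebc96d
query mem[0x13]=0xe8, mem[0x00]=0xee, mem[0x04]=0x6d

MEM[0x13,0x00,0x04] = e8 ee 6d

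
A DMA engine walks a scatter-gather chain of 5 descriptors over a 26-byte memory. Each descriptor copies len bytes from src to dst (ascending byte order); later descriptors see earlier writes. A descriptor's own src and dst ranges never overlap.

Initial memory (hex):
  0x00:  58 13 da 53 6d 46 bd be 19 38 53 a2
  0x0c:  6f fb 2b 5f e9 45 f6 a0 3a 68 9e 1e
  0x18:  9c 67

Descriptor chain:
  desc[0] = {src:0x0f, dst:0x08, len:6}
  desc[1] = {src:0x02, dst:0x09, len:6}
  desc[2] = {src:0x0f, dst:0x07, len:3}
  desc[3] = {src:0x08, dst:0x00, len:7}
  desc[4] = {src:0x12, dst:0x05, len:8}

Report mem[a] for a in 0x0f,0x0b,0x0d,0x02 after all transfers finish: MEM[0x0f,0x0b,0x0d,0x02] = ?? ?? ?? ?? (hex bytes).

#0 dst[0x08+6] := {0x5f,0xe9,0x45,0xf6,0xa0,0x3a}
#1 dst[0x09+6] := {0xda,0x53,0x6d,0x46,0xbd,0xbe}
#2 dst[0x07+3] := {0x5f,0xe9,0x45}
#3 dst[0x00+7] := {0xe9,0x45,0x53,0x6d,0x46,0xbd,0xbe}
#4 dst[0x05+8] := {0xf6,0xa0,0x3a,0x68,0x9e,0x1e,0x9c,0x67}
query mem[0x0f]=0x5f, mem[0x0b]=0x9c, mem[0x0d]=0xbd, mem[0x02]=0x53

MEM[0x0f,0x0b,0x0d,0x02] = 5f 9c bd 53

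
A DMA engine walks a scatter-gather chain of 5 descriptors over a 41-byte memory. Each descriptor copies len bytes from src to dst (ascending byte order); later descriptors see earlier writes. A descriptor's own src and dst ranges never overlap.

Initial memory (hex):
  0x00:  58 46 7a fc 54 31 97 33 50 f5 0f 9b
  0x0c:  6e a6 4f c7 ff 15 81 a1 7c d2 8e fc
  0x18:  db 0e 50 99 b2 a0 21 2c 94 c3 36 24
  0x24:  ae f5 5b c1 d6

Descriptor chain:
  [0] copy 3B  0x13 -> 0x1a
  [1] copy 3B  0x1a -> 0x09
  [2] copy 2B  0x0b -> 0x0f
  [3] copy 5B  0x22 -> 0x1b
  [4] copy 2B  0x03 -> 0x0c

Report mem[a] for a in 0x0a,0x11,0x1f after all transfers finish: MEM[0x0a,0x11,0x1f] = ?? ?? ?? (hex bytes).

#0 dst[0x1a+3] := {0xa1,0x7c,0xd2}
#1 dst[0x09+3] := {0xa1,0x7c,0xd2}
#2 dst[0x0f+2] := {0xd2,0x6e}
#3 dst[0x1b+5] := {0x36,0x24,0xae,0xf5,0x5b}
#4 dst[0x0c+2] := {0xfc,0x54}
query mem[0x0a]=0x7c, mem[0x11]=0x15, mem[0x1f]=0x5b

MEM[0x0a,0x11,0x1f] = 7c 15 5b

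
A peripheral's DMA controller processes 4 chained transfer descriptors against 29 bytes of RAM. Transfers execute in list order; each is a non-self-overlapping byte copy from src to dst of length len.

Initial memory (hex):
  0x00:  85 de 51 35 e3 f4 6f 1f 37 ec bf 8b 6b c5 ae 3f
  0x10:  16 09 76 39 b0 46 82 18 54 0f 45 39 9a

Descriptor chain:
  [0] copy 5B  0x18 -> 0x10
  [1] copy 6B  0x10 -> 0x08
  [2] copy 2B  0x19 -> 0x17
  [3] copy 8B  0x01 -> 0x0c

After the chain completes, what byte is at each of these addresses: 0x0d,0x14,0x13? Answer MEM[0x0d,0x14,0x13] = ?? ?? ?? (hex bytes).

D0: mem[0x10..0x14] <- [54 0f 45 39 9a]
D1: mem[0x08..0x0d] <- [54 0f 45 39 9a 46]
D2: mem[0x17..0x18] <- [0f 45]
D3: mem[0x0c..0x13] <- [de 51 35 e3 f4 6f 1f 54]
query mem[0x0d]=0x51, mem[0x14]=0x9a, mem[0x13]=0x54

MEM[0x0d,0x14,0x13] = 51 9a 54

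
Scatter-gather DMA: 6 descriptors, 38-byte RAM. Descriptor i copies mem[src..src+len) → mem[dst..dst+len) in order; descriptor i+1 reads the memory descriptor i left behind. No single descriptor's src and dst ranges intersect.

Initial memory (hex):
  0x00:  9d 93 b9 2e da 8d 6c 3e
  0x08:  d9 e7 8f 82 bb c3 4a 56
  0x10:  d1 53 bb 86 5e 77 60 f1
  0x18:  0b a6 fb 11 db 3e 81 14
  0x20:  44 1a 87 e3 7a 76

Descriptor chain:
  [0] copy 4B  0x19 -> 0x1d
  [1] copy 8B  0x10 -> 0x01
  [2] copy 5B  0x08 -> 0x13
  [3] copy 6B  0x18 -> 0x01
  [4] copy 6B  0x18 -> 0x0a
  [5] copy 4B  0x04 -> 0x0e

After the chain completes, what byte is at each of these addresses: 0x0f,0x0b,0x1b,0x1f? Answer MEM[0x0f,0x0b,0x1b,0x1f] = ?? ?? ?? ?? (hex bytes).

MEM[0x0f,0x0b,0x1b,0x1f] = db a6 11 11

  after D0: wrote 4B at 0x1d = a6fb11db
  after D1: wrote 8B at 0x01 = d153bb865e7760f1
  after D2: wrote 5B at 0x13 = f1e78f82bb
  after D3: wrote 6B at 0x01 = 0ba6fb11dba6
  after D4: wrote 6B at 0x0a = 0ba6fb11dba6
  after D5: wrote 4B at 0x0e = 11dba660
query mem[0x0f]=0xdb, mem[0x0b]=0xa6, mem[0x1b]=0x11, mem[0x1f]=0x11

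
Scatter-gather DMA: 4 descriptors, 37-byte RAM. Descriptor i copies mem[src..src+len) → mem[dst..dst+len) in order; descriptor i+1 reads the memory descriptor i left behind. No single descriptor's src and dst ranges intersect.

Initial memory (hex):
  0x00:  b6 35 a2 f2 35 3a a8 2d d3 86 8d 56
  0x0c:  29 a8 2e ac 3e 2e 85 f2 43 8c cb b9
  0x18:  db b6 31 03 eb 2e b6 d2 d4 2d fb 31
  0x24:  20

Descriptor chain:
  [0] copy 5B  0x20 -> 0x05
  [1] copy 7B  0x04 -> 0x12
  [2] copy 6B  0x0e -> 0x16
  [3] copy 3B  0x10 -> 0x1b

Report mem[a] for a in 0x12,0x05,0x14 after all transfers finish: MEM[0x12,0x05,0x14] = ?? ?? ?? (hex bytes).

[0] 0x20->0x05 len=5 : d4 2d fb 31 20
[1] 0x04->0x12 len=7 : 35 d4 2d fb 31 20 8d
[2] 0x0e->0x16 len=6 : 2e ac 3e 2e 35 d4
[3] 0x10->0x1b len=3 : 3e 2e 35
query mem[0x12]=0x35, mem[0x05]=0xd4, mem[0x14]=0x2d

MEM[0x12,0x05,0x14] = 35 d4 2d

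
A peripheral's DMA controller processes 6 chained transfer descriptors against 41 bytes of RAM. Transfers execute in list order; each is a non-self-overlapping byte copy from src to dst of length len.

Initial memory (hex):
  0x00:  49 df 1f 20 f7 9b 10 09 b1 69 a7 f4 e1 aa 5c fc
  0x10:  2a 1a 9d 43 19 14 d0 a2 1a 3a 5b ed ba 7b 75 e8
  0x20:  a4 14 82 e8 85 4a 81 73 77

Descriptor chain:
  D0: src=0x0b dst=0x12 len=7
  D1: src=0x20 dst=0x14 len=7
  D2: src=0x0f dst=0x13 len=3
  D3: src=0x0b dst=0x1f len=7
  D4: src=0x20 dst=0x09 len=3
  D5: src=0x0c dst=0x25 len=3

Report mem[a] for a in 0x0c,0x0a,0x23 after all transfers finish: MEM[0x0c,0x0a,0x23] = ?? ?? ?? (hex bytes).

#0 dst[0x12+7] := {0xf4,0xe1,0xaa,0x5c,0xfc,0x2a,0x1a}
#1 dst[0x14+7] := {0xa4,0x14,0x82,0xe8,0x85,0x4a,0x81}
#2 dst[0x13+3] := {0xfc,0x2a,0x1a}
#3 dst[0x1f+7] := {0xf4,0xe1,0xaa,0x5c,0xfc,0x2a,0x1a}
#4 dst[0x09+3] := {0xe1,0xaa,0x5c}
#5 dst[0x25+3] := {0xe1,0xaa,0x5c}
query mem[0x0c]=0xe1, mem[0x0a]=0xaa, mem[0x23]=0xfc

MEM[0x0c,0x0a,0x23] = e1 aa fc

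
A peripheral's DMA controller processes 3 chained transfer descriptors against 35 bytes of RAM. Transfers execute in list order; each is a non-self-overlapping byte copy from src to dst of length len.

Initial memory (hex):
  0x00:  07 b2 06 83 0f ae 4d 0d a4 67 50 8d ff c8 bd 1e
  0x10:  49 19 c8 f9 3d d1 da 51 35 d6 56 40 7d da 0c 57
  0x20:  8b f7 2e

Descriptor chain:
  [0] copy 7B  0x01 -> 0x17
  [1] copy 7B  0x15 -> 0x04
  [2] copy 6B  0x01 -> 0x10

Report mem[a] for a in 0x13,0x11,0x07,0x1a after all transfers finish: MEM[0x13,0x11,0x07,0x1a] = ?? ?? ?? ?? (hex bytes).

MEM[0x13,0x11,0x07,0x1a] = d1 06 06 0f

[0] 0x01->0x17 len=7 : b2 06 83 0f ae 4d 0d
[1] 0x15->0x04 len=7 : d1 da b2 06 83 0f ae
[2] 0x01->0x10 len=6 : b2 06 83 d1 da b2
query mem[0x13]=0xd1, mem[0x11]=0x06, mem[0x07]=0x06, mem[0x1a]=0x0f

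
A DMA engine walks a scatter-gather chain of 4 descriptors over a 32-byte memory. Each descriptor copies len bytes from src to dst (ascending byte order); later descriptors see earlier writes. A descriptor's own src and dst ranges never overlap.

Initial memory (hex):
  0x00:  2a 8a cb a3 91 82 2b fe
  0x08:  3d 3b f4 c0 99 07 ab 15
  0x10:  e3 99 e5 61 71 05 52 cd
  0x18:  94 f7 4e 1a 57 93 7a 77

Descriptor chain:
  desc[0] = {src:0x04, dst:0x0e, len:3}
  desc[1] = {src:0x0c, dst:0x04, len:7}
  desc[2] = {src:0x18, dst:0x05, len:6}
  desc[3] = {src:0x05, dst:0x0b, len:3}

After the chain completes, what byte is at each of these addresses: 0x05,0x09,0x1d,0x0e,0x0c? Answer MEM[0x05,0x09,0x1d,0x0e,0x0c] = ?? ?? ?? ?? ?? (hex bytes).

  after D0: wrote 3B at 0x0e = 91822b
  after D1: wrote 7B at 0x04 = 990791822b99e5
  after D2: wrote 6B at 0x05 = 94f74e1a5793
  after D3: wrote 3B at 0x0b = 94f74e
query mem[0x05]=0x94, mem[0x09]=0x57, mem[0x1d]=0x93, mem[0x0e]=0x91, mem[0x0c]=0xf7

MEM[0x05,0x09,0x1d,0x0e,0x0c] = 94 57 93 91 f7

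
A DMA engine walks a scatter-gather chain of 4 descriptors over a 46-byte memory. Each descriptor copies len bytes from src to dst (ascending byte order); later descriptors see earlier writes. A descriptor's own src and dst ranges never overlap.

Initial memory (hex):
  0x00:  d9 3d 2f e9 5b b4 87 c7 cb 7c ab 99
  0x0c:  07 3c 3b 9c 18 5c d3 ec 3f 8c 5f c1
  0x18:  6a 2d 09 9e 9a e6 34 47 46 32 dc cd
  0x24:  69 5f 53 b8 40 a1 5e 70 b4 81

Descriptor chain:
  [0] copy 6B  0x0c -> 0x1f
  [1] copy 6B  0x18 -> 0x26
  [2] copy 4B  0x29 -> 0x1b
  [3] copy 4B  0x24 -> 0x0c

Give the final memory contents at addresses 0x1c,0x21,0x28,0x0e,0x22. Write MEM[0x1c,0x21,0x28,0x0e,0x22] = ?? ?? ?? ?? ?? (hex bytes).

MEM[0x1c,0x21,0x28,0x0e,0x22] = 9a 3b 09 6a 9c

#0 dst[0x1f+6] := {0x07,0x3c,0x3b,0x9c,0x18,0x5c}
#1 dst[0x26+6] := {0x6a,0x2d,0x09,0x9e,0x9a,0xe6}
#2 dst[0x1b+4] := {0x9e,0x9a,0xe6,0xb4}
#3 dst[0x0c+4] := {0x5c,0x5f,0x6a,0x2d}
query mem[0x1c]=0x9a, mem[0x21]=0x3b, mem[0x28]=0x09, mem[0x0e]=0x6a, mem[0x22]=0x9c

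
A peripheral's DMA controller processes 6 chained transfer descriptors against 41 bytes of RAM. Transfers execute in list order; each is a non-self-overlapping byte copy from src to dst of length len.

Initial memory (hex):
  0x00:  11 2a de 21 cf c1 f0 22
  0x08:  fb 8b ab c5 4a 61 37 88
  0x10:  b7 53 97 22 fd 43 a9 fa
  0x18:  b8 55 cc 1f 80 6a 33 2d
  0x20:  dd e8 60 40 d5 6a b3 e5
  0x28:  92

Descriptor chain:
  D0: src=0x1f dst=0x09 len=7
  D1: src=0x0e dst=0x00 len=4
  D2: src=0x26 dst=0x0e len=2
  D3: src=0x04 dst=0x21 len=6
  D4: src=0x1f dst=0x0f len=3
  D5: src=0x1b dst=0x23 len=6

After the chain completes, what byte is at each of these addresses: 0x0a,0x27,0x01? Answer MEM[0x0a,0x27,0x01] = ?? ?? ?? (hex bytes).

D0: mem[0x09..0x0f] <- [2d dd e8 60 40 d5 6a]
D1: mem[0x00..0x03] <- [d5 6a b7 53]
D2: mem[0x0e..0x0f] <- [b3 e5]
D3: mem[0x21..0x26] <- [cf c1 f0 22 fb 2d]
D4: mem[0x0f..0x11] <- [2d dd cf]
D5: mem[0x23..0x28] <- [1f 80 6a 33 2d dd]
query mem[0x0a]=0xdd, mem[0x27]=0x2d, mem[0x01]=0x6a

MEM[0x0a,0x27,0x01] = dd 2d 6a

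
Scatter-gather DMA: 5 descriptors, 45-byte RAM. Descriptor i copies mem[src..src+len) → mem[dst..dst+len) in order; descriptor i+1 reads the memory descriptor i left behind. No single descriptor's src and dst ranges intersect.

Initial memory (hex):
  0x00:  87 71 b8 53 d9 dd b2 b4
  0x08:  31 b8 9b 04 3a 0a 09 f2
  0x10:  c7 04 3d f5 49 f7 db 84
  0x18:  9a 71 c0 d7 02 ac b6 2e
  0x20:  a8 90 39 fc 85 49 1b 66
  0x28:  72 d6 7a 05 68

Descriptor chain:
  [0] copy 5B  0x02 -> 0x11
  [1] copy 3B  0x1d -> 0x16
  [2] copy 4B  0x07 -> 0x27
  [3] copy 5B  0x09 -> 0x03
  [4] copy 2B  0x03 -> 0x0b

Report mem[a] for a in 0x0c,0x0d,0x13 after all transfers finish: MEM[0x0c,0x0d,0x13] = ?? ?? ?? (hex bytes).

D0: mem[0x11..0x15] <- [b8 53 d9 dd b2]
D1: mem[0x16..0x18] <- [ac b6 2e]
D2: mem[0x27..0x2a] <- [b4 31 b8 9b]
D3: mem[0x03..0x07] <- [b8 9b 04 3a 0a]
D4: mem[0x0b..0x0c] <- [b8 9b]
query mem[0x0c]=0x9b, mem[0x0d]=0x0a, mem[0x13]=0xd9

MEM[0x0c,0x0d,0x13] = 9b 0a d9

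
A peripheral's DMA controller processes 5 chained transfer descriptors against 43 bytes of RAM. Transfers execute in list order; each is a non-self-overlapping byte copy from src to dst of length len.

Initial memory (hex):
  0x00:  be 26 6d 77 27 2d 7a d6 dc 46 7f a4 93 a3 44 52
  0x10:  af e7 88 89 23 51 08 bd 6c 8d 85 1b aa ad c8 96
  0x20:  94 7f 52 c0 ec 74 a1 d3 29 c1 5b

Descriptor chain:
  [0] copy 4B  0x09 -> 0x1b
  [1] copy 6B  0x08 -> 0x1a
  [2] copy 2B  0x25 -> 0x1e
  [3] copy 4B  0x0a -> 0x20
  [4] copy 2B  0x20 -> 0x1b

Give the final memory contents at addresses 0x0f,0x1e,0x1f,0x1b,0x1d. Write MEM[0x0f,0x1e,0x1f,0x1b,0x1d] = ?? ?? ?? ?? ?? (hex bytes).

  after D0: wrote 4B at 0x1b = 467fa493
  after D1: wrote 6B at 0x1a = dc467fa493a3
  after D2: wrote 2B at 0x1e = 74a1
  after D3: wrote 4B at 0x20 = 7fa493a3
  after D4: wrote 2B at 0x1b = 7fa4
query mem[0x0f]=0x52, mem[0x1e]=0x74, mem[0x1f]=0xa1, mem[0x1b]=0x7f, mem[0x1d]=0xa4

MEM[0x0f,0x1e,0x1f,0x1b,0x1d] = 52 74 a1 7f a4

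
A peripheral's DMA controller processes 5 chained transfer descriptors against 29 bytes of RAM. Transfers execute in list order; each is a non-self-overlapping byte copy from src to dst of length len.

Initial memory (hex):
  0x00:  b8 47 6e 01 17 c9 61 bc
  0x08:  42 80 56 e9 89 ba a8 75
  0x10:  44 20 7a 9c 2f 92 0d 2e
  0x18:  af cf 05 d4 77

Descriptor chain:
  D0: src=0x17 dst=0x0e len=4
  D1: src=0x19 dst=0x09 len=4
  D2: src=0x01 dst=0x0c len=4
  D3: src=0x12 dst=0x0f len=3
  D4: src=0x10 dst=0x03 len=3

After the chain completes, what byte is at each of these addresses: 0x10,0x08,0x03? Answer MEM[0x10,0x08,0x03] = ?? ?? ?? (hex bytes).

#0 dst[0x0e+4] := {0x2e,0xaf,0xcf,0x05}
#1 dst[0x09+4] := {0xcf,0x05,0xd4,0x77}
#2 dst[0x0c+4] := {0x47,0x6e,0x01,0x17}
#3 dst[0x0f+3] := {0x7a,0x9c,0x2f}
#4 dst[0x03+3] := {0x9c,0x2f,0x7a}
query mem[0x10]=0x9c, mem[0x08]=0x42, mem[0x03]=0x9c

MEM[0x10,0x08,0x03] = 9c 42 9c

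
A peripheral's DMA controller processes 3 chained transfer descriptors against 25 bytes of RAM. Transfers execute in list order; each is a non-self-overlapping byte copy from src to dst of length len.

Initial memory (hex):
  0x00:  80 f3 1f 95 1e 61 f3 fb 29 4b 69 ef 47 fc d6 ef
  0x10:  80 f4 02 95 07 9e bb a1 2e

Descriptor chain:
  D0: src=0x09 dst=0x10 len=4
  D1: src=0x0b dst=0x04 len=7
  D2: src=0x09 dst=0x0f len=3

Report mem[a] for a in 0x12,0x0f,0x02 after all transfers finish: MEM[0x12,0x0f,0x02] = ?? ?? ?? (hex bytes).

MEM[0x12,0x0f,0x02] = ef 4b 1f

[0] 0x09->0x10 len=4 : 4b 69 ef 47
[1] 0x0b->0x04 len=7 : ef 47 fc d6 ef 4b 69
[2] 0x09->0x0f len=3 : 4b 69 ef
query mem[0x12]=0xef, mem[0x0f]=0x4b, mem[0x02]=0x1f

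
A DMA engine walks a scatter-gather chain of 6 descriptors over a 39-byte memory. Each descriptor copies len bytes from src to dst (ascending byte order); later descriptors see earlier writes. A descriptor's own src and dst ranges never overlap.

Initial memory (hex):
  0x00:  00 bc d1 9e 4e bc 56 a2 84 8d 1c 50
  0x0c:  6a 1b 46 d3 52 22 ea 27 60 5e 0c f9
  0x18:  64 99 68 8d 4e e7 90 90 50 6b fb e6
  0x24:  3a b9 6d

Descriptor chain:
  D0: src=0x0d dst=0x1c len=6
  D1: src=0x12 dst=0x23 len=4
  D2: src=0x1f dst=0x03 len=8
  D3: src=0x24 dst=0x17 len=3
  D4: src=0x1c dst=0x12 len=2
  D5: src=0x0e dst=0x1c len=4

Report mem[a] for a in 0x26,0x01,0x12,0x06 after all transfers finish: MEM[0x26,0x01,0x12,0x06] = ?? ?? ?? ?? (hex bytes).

  after D0: wrote 6B at 0x1c = 1b46d35222ea
  after D1: wrote 4B at 0x23 = ea27605e
  after D2: wrote 8B at 0x03 = 5222eafbea27605e
  after D3: wrote 3B at 0x17 = 27605e
  after D4: wrote 2B at 0x12 = 1b46
  after D5: wrote 4B at 0x1c = 46d35222
query mem[0x26]=0x5e, mem[0x01]=0xbc, mem[0x12]=0x1b, mem[0x06]=0xfb

MEM[0x26,0x01,0x12,0x06] = 5e bc 1b fb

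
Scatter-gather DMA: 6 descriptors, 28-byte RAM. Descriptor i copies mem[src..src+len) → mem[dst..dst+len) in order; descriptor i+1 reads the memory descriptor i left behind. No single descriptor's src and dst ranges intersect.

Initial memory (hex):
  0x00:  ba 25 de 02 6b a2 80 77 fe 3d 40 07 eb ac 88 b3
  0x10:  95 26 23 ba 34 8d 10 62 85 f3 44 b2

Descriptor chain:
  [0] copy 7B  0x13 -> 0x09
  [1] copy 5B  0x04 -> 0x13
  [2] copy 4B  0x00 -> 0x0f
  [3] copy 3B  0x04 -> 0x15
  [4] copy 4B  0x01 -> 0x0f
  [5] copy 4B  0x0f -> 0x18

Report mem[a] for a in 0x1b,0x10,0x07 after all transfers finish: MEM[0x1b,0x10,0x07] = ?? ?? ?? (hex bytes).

[0] 0x13->0x09 len=7 : ba 34 8d 10 62 85 f3
[1] 0x04->0x13 len=5 : 6b a2 80 77 fe
[2] 0x00->0x0f len=4 : ba 25 de 02
[3] 0x04->0x15 len=3 : 6b a2 80
[4] 0x01->0x0f len=4 : 25 de 02 6b
[5] 0x0f->0x18 len=4 : 25 de 02 6b
query mem[0x1b]=0x6b, mem[0x10]=0xde, mem[0x07]=0x77

MEM[0x1b,0x10,0x07] = 6b de 77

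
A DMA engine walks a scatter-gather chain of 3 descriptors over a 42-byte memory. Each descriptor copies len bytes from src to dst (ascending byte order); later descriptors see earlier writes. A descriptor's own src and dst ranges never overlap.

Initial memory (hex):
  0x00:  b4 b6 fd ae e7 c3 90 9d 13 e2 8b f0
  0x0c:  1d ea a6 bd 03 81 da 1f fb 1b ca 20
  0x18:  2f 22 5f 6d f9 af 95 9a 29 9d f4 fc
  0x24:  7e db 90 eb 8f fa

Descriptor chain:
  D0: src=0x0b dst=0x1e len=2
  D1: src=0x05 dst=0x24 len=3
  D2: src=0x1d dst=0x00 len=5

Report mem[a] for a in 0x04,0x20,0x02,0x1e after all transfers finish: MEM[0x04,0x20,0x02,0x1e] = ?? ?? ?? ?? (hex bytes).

D0: mem[0x1e..0x1f] <- [f0 1d]
D1: mem[0x24..0x26] <- [c3 90 9d]
D2: mem[0x00..0x04] <- [af f0 1d 29 9d]
query mem[0x04]=0x9d, mem[0x20]=0x29, mem[0x02]=0x1d, mem[0x1e]=0xf0

MEM[0x04,0x20,0x02,0x1e] = 9d 29 1d f0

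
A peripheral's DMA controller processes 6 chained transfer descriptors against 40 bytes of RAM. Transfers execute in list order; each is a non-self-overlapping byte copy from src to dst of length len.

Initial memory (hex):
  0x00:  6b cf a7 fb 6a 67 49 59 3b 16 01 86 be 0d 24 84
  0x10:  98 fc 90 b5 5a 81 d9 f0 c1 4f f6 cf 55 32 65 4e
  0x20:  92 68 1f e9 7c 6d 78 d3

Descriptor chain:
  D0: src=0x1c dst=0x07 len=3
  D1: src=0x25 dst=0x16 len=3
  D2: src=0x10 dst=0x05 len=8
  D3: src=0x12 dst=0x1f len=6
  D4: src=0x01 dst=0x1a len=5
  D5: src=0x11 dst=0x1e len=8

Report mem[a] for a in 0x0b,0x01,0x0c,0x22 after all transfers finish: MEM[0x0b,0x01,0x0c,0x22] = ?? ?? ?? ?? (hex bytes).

MEM[0x0b,0x01,0x0c,0x22] = 6d cf 78 81

  after D0: wrote 3B at 0x07 = 553265
  after D1: wrote 3B at 0x16 = 6d78d3
  after D2: wrote 8B at 0x05 = 98fc90b55a816d78
  after D3: wrote 6B at 0x1f = 90b55a816d78
  after D4: wrote 5B at 0x1a = cfa7fb6a98
  after D5: wrote 8B at 0x1e = fc90b55a816d78d3
query mem[0x0b]=0x6d, mem[0x01]=0xcf, mem[0x0c]=0x78, mem[0x22]=0x81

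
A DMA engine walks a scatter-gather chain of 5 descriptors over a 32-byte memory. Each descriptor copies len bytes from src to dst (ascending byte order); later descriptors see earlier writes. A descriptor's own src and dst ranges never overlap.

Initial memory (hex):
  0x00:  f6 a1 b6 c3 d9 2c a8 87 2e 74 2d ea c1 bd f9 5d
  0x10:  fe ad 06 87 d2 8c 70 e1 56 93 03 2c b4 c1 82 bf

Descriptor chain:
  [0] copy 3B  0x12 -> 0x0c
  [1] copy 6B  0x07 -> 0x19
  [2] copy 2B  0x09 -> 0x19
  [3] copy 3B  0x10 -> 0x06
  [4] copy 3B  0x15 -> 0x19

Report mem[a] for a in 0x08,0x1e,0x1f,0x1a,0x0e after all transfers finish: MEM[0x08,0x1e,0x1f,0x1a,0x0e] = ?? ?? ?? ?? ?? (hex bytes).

#0 dst[0x0c+3] := {0x06,0x87,0xd2}
#1 dst[0x19+6] := {0x87,0x2e,0x74,0x2d,0xea,0x06}
#2 dst[0x19+2] := {0x74,0x2d}
#3 dst[0x06+3] := {0xfe,0xad,0x06}
#4 dst[0x19+3] := {0x8c,0x70,0xe1}
query mem[0x08]=0x06, mem[0x1e]=0x06, mem[0x1f]=0xbf, mem[0x1a]=0x70, mem[0x0e]=0xd2

MEM[0x08,0x1e,0x1f,0x1a,0x0e] = 06 06 bf 70 d2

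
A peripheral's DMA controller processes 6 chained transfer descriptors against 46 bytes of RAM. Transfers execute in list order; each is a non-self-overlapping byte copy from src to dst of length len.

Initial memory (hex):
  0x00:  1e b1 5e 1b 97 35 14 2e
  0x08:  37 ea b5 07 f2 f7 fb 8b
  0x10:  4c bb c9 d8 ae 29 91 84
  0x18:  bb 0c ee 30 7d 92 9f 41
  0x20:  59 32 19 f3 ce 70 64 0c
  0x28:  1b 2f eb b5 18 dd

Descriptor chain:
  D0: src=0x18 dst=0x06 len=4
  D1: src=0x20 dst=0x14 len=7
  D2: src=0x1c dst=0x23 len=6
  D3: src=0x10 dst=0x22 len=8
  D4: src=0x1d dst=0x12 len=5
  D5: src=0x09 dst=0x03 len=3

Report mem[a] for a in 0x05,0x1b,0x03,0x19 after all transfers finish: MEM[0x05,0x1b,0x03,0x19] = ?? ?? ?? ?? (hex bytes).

MEM[0x05,0x1b,0x03,0x19] = 07 30 30 70

D0: mem[0x06..0x09] <- [bb 0c ee 30]
D1: mem[0x14..0x1a] <- [59 32 19 f3 ce 70 64]
D2: mem[0x23..0x28] <- [7d 92 9f 41 59 32]
D3: mem[0x22..0x29] <- [4c bb c9 d8 59 32 19 f3]
D4: mem[0x12..0x16] <- [92 9f 41 59 32]
D5: mem[0x03..0x05] <- [30 b5 07]
query mem[0x05]=0x07, mem[0x1b]=0x30, mem[0x03]=0x30, mem[0x19]=0x70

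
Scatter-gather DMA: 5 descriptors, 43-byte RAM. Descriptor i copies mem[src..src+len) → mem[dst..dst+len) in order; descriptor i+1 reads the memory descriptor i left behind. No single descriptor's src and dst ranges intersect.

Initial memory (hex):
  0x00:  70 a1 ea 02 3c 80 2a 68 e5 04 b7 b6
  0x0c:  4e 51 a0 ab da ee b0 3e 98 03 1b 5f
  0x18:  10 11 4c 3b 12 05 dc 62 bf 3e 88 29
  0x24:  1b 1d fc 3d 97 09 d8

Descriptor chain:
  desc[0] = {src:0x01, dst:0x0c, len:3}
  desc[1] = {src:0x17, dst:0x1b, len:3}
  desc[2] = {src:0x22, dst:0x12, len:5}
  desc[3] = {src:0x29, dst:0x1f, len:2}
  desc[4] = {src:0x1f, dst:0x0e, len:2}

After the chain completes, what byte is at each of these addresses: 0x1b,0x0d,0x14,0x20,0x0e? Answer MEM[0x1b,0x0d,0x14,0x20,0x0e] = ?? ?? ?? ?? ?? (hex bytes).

#0 dst[0x0c+3] := {0xa1,0xea,0x02}
#1 dst[0x1b+3] := {0x5f,0x10,0x11}
#2 dst[0x12+5] := {0x88,0x29,0x1b,0x1d,0xfc}
#3 dst[0x1f+2] := {0x09,0xd8}
#4 dst[0x0e+2] := {0x09,0xd8}
query mem[0x1b]=0x5f, mem[0x0d]=0xea, mem[0x14]=0x1b, mem[0x20]=0xd8, mem[0x0e]=0x09

MEM[0x1b,0x0d,0x14,0x20,0x0e] = 5f ea 1b d8 09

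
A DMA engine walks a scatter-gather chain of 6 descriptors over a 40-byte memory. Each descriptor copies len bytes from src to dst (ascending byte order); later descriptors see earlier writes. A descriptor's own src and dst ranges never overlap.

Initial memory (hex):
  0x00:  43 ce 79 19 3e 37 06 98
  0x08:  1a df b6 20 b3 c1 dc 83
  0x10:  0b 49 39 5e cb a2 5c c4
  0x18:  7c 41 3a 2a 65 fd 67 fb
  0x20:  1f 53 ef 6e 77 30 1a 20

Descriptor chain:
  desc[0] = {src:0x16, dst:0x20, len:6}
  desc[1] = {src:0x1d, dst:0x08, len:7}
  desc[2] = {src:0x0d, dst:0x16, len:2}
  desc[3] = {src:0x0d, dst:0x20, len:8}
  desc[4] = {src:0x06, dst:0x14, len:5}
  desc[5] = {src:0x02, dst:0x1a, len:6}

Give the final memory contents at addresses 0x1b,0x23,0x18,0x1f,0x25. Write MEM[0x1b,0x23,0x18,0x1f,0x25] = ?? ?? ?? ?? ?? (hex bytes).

  after D0: wrote 6B at 0x20 = 5cc47c413a2a
  after D1: wrote 7B at 0x08 = fd67fb5cc47c41
  after D2: wrote 2B at 0x16 = 7c41
  after D3: wrote 8B at 0x20 = 7c41830b49395ecb
  after D4: wrote 5B at 0x14 = 0698fd67fb
  after D5: wrote 6B at 0x1a = 79193e370698
query mem[0x1b]=0x19, mem[0x23]=0x0b, mem[0x18]=0xfb, mem[0x1f]=0x98, mem[0x25]=0x39

MEM[0x1b,0x23,0x18,0x1f,0x25] = 19 0b fb 98 39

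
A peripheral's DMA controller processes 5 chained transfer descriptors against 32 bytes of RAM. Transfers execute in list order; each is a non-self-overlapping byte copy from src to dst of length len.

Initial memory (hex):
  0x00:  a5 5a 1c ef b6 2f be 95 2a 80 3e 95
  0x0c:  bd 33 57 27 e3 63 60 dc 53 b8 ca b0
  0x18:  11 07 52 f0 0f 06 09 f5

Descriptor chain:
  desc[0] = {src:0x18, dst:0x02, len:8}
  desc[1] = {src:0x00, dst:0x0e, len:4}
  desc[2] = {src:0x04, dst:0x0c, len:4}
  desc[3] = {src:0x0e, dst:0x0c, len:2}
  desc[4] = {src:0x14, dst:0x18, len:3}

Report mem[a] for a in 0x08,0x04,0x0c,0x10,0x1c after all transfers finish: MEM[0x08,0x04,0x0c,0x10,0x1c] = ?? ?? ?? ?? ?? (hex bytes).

  after D0: wrote 8B at 0x02 = 110752f00f0609f5
  after D1: wrote 4B at 0x0e = a55a1107
  after D2: wrote 4B at 0x0c = 52f00f06
  after D3: wrote 2B at 0x0c = 0f06
  after D4: wrote 3B at 0x18 = 53b8ca
query mem[0x08]=0x09, mem[0x04]=0x52, mem[0x0c]=0x0f, mem[0x10]=0x11, mem[0x1c]=0x0f

MEM[0x08,0x04,0x0c,0x10,0x1c] = 09 52 0f 11 0f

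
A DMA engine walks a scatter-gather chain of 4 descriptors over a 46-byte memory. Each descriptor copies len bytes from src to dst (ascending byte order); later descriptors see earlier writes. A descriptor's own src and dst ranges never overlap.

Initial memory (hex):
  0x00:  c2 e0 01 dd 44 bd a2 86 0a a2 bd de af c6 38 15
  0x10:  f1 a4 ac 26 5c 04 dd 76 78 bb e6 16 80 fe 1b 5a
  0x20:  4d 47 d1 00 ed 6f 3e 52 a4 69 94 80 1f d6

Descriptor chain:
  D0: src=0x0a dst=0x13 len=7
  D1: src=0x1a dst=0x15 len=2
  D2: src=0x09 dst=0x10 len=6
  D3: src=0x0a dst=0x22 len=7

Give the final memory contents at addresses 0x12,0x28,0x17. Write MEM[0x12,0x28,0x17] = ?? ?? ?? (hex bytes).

MEM[0x12,0x28,0x17] = de a2 38

#0 dst[0x13+7] := {0xbd,0xde,0xaf,0xc6,0x38,0x15,0xf1}
#1 dst[0x15+2] := {0xe6,0x16}
#2 dst[0x10+6] := {0xa2,0xbd,0xde,0xaf,0xc6,0x38}
#3 dst[0x22+7] := {0xbd,0xde,0xaf,0xc6,0x38,0x15,0xa2}
query mem[0x12]=0xde, mem[0x28]=0xa2, mem[0x17]=0x38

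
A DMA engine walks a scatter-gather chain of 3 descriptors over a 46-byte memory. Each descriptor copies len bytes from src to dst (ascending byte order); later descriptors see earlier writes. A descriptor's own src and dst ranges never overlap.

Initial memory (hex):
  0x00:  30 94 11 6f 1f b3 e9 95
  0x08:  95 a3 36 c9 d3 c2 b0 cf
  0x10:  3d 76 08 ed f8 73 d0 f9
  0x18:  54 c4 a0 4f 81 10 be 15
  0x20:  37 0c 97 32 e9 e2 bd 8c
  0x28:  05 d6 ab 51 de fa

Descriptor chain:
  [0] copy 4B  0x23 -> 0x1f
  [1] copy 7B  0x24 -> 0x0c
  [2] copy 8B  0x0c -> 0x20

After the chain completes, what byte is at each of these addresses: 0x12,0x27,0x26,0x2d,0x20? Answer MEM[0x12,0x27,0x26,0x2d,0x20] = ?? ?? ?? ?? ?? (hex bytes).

MEM[0x12,0x27,0x26,0x2d,0x20] = ab ed ab fa e9

D0: mem[0x1f..0x22] <- [32 e9 e2 bd]
D1: mem[0x0c..0x12] <- [e9 e2 bd 8c 05 d6 ab]
D2: mem[0x20..0x27] <- [e9 e2 bd 8c 05 d6 ab ed]
query mem[0x12]=0xab, mem[0x27]=0xed, mem[0x26]=0xab, mem[0x2d]=0xfa, mem[0x20]=0xe9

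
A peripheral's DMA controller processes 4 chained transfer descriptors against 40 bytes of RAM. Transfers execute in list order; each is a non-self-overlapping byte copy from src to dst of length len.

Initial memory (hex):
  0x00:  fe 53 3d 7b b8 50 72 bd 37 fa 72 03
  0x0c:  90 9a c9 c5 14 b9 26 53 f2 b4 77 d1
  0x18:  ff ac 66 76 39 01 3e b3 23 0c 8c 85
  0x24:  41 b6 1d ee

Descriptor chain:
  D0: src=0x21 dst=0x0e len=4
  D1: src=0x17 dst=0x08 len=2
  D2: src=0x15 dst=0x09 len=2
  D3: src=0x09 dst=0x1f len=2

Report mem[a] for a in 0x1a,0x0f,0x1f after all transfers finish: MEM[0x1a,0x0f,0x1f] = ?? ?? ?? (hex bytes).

MEM[0x1a,0x0f,0x1f] = 66 8c b4

  after D0: wrote 4B at 0x0e = 0c8c8541
  after D1: wrote 2B at 0x08 = d1ff
  after D2: wrote 2B at 0x09 = b477
  after D3: wrote 2B at 0x1f = b477
query mem[0x1a]=0x66, mem[0x0f]=0x8c, mem[0x1f]=0xb4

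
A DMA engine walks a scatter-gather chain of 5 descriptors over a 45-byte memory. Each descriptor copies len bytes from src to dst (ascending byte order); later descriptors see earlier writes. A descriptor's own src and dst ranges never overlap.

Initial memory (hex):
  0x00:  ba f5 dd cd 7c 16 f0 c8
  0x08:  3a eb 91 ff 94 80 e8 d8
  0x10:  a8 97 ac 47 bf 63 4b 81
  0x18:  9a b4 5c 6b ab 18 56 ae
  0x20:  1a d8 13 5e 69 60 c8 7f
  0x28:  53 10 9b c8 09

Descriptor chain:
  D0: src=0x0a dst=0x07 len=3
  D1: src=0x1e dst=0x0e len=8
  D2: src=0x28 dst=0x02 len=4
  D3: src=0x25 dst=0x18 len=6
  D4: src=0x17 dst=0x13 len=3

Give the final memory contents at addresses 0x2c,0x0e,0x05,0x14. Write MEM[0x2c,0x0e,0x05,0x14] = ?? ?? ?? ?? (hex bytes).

D0: mem[0x07..0x09] <- [91 ff 94]
D1: mem[0x0e..0x15] <- [56 ae 1a d8 13 5e 69 60]
D2: mem[0x02..0x05] <- [53 10 9b c8]
D3: mem[0x18..0x1d] <- [60 c8 7f 53 10 9b]
D4: mem[0x13..0x15] <- [81 60 c8]
query mem[0x2c]=0x09, mem[0x0e]=0x56, mem[0x05]=0xc8, mem[0x14]=0x60

MEM[0x2c,0x0e,0x05,0x14] = 09 56 c8 60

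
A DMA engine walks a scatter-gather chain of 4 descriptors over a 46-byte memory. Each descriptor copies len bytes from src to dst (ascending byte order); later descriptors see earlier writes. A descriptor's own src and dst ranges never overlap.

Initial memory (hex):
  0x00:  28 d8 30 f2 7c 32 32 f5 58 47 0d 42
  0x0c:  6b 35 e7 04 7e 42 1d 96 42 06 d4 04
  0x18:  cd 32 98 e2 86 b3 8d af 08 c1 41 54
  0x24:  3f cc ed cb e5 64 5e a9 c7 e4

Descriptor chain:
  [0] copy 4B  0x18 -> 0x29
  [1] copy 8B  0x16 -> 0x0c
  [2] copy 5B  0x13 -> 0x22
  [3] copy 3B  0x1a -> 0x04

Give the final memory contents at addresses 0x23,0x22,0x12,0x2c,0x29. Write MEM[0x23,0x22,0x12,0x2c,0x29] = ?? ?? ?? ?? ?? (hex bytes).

[0] 0x18->0x29 len=4 : cd 32 98 e2
[1] 0x16->0x0c len=8 : d4 04 cd 32 98 e2 86 b3
[2] 0x13->0x22 len=5 : b3 42 06 d4 04
[3] 0x1a->0x04 len=3 : 98 e2 86
query mem[0x23]=0x42, mem[0x22]=0xb3, mem[0x12]=0x86, mem[0x2c]=0xe2, mem[0x29]=0xcd

MEM[0x23,0x22,0x12,0x2c,0x29] = 42 b3 86 e2 cd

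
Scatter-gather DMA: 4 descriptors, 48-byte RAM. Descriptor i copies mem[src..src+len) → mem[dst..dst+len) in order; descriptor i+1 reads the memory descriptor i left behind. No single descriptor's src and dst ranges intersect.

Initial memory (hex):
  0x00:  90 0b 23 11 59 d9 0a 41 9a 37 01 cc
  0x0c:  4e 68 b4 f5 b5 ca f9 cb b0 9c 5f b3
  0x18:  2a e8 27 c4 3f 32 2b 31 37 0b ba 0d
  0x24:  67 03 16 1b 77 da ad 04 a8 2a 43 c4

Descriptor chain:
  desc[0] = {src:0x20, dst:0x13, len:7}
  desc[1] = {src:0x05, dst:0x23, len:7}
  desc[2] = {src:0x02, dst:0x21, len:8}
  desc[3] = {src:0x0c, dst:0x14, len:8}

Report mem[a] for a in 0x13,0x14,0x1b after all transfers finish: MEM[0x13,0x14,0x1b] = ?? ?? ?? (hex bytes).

[0] 0x20->0x13 len=7 : 37 0b ba 0d 67 03 16
[1] 0x05->0x23 len=7 : d9 0a 41 9a 37 01 cc
[2] 0x02->0x21 len=8 : 23 11 59 d9 0a 41 9a 37
[3] 0x0c->0x14 len=8 : 4e 68 b4 f5 b5 ca f9 37
query mem[0x13]=0x37, mem[0x14]=0x4e, mem[0x1b]=0x37

MEM[0x13,0x14,0x1b] = 37 4e 37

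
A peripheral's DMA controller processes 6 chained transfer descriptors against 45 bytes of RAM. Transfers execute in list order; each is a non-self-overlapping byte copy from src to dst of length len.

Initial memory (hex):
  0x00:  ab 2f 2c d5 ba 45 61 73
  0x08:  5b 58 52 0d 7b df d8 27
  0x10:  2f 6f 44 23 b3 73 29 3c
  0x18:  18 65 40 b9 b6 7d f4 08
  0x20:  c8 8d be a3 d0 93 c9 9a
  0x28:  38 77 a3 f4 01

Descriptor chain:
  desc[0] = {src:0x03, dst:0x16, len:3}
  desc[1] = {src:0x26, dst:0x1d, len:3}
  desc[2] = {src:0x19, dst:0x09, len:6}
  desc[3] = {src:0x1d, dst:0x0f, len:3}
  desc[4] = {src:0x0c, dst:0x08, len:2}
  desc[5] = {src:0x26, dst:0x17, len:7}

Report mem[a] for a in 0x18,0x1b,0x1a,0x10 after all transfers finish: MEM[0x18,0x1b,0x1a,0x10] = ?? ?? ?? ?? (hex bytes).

D0: mem[0x16..0x18] <- [d5 ba 45]
D1: mem[0x1d..0x1f] <- [c9 9a 38]
D2: mem[0x09..0x0e] <- [65 40 b9 b6 c9 9a]
D3: mem[0x0f..0x11] <- [c9 9a 38]
D4: mem[0x08..0x09] <- [b6 c9]
D5: mem[0x17..0x1d] <- [c9 9a 38 77 a3 f4 01]
query mem[0x18]=0x9a, mem[0x1b]=0xa3, mem[0x1a]=0x77, mem[0x10]=0x9a

MEM[0x18,0x1b,0x1a,0x10] = 9a a3 77 9a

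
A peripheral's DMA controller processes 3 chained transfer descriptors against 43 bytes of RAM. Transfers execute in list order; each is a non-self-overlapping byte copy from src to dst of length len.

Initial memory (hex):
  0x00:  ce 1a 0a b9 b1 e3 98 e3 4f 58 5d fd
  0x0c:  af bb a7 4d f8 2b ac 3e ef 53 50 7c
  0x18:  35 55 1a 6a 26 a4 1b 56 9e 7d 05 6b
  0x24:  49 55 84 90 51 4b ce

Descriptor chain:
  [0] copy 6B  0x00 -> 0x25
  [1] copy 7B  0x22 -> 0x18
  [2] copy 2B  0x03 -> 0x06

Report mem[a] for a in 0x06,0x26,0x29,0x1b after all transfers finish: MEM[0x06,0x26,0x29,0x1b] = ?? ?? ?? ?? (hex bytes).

MEM[0x06,0x26,0x29,0x1b] = b9 1a b1 ce

  after D0: wrote 6B at 0x25 = ce1a0ab9b1e3
  after D1: wrote 7B at 0x18 = 056b49ce1a0ab9
  after D2: wrote 2B at 0x06 = b9b1
query mem[0x06]=0xb9, mem[0x26]=0x1a, mem[0x29]=0xb1, mem[0x1b]=0xce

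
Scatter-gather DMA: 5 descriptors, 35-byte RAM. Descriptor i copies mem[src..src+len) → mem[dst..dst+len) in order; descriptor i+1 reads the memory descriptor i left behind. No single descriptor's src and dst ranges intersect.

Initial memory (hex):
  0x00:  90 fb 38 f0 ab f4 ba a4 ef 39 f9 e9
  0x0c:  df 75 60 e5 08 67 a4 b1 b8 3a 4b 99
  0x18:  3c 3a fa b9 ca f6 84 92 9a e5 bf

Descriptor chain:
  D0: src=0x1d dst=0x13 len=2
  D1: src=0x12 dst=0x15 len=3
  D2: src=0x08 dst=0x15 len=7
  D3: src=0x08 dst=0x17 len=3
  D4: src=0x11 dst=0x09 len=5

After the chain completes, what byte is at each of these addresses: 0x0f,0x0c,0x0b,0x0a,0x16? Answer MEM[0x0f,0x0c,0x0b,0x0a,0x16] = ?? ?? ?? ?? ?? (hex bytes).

#0 dst[0x13+2] := {0xf6,0x84}
#1 dst[0x15+3] := {0xa4,0xf6,0x84}
#2 dst[0x15+7] := {0xef,0x39,0xf9,0xe9,0xdf,0x75,0x60}
#3 dst[0x17+3] := {0xef,0x39,0xf9}
#4 dst[0x09+5] := {0x67,0xa4,0xf6,0x84,0xef}
query mem[0x0f]=0xe5, mem[0x0c]=0x84, mem[0x0b]=0xf6, mem[0x0a]=0xa4, mem[0x16]=0x39

MEM[0x0f,0x0c,0x0b,0x0a,0x16] = e5 84 f6 a4 39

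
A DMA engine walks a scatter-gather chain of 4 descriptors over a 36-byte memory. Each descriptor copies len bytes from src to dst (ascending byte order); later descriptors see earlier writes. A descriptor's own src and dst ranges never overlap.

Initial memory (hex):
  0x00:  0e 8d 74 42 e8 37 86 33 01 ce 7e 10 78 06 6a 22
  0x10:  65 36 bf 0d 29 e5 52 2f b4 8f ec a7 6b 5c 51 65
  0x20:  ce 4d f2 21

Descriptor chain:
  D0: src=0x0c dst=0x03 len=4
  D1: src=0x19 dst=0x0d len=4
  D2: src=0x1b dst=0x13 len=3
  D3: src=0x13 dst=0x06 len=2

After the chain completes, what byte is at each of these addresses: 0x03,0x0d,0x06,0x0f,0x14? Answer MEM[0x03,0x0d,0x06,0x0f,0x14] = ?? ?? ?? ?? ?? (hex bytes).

[0] 0x0c->0x03 len=4 : 78 06 6a 22
[1] 0x19->0x0d len=4 : 8f ec a7 6b
[2] 0x1b->0x13 len=3 : a7 6b 5c
[3] 0x13->0x06 len=2 : a7 6b
query mem[0x03]=0x78, mem[0x0d]=0x8f, mem[0x06]=0xa7, mem[0x0f]=0xa7, mem[0x14]=0x6b

MEM[0x03,0x0d,0x06,0x0f,0x14] = 78 8f a7 a7 6b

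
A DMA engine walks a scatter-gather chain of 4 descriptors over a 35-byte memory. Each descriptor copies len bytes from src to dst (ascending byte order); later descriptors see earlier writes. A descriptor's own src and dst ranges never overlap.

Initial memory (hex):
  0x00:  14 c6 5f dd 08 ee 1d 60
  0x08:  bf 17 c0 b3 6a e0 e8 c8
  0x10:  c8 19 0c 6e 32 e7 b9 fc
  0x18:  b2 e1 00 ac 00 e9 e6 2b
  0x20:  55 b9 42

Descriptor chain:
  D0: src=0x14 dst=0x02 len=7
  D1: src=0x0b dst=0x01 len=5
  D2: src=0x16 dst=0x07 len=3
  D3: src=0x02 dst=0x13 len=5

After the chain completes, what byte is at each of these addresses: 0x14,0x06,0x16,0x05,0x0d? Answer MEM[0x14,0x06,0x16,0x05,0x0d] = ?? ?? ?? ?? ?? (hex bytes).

MEM[0x14,0x06,0x16,0x05,0x0d] = e0 b2 c8 c8 e0

  after D0: wrote 7B at 0x02 = 32e7b9fcb2e100
  after D1: wrote 5B at 0x01 = b36ae0e8c8
  after D2: wrote 3B at 0x07 = b9fcb2
  after D3: wrote 5B at 0x13 = 6ae0e8c8b2
query mem[0x14]=0xe0, mem[0x06]=0xb2, mem[0x16]=0xc8, mem[0x05]=0xc8, mem[0x0d]=0xe0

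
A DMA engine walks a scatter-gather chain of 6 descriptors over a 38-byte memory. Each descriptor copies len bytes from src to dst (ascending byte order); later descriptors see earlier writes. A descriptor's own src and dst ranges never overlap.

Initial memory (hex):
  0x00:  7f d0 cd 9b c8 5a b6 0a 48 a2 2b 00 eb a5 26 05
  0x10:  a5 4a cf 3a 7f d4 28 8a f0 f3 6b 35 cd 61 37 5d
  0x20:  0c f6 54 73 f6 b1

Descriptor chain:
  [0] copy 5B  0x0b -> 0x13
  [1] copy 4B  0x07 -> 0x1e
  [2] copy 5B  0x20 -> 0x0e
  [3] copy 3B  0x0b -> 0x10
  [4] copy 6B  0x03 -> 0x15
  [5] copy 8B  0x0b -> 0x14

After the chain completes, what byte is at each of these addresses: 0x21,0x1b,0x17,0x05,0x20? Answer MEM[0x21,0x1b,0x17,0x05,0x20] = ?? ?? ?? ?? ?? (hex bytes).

MEM[0x21,0x1b,0x17,0x05,0x20] = 2b a5 a2 5a a2

[0] 0x0b->0x13 len=5 : 00 eb a5 26 05
[1] 0x07->0x1e len=4 : 0a 48 a2 2b
[2] 0x20->0x0e len=5 : a2 2b 54 73 f6
[3] 0x0b->0x10 len=3 : 00 eb a5
[4] 0x03->0x15 len=6 : 9b c8 5a b6 0a 48
[5] 0x0b->0x14 len=8 : 00 eb a5 a2 2b 00 eb a5
query mem[0x21]=0x2b, mem[0x1b]=0xa5, mem[0x17]=0xa2, mem[0x05]=0x5a, mem[0x20]=0xa2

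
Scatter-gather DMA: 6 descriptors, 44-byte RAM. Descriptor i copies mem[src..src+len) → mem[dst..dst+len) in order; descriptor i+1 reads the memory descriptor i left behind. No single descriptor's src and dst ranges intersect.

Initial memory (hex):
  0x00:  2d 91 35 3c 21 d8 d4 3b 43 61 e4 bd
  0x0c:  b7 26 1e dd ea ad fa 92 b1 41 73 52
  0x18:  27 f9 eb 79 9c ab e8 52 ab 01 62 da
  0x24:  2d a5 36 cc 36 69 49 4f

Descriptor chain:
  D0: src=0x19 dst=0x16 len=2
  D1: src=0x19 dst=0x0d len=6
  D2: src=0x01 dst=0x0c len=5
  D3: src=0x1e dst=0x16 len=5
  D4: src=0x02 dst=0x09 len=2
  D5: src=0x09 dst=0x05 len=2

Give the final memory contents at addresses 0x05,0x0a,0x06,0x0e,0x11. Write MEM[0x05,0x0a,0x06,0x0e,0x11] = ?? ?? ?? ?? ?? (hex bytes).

  after D0: wrote 2B at 0x16 = f9eb
  after D1: wrote 6B at 0x0d = f9eb799cabe8
  after D2: wrote 5B at 0x0c = 91353c21d8
  after D3: wrote 5B at 0x16 = e852ab0162
  after D4: wrote 2B at 0x09 = 353c
  after D5: wrote 2B at 0x05 = 353c
query mem[0x05]=0x35, mem[0x0a]=0x3c, mem[0x06]=0x3c, mem[0x0e]=0x3c, mem[0x11]=0xab

MEM[0x05,0x0a,0x06,0x0e,0x11] = 35 3c 3c 3c ab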